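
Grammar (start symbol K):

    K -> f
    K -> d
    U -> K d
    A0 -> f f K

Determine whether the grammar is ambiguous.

Unambiguous

(U, A0 are unreachable from K, so their rules don't affect L(K).) The reachable rules are right-linear with at most one rule per (nonterminal, next-terminal) pair. Each input token forces the next rule, so parsing is deterministic.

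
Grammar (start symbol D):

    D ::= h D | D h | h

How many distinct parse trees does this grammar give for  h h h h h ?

Parse trees for h h h h h (showing first 6 of 16):
  [D h [D h [D h [D h [D h]]]]]
  [D h [D h [D h [D [D h] h]]]]
  [D h [D h [D [D h [D h]] h]]]
  [D h [D h [D [D [D h] h] h]]]
  [D h [D [D h [D h [D h]]] h]]
  [D h [D [D h [D [D h] h]] h]]

16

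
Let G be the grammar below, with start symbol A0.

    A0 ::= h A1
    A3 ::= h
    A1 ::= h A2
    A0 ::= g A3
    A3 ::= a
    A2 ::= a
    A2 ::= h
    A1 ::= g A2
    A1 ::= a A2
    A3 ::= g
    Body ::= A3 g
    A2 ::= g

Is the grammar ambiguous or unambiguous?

Unambiguous

Only A0, A1, A2, A3 are reachable from A0; ignoring the rest: Each reachable nonterminal has at most one production per leading terminal, and all productions are right-linear; the derivation is determined token-by-token.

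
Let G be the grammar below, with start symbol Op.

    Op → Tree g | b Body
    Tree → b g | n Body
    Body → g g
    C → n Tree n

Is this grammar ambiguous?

Ambiguous

Witness: b g g

Derivation 1: Op ⇒ Tree g ⇒ b g g
Derivation 2: Op ⇒ b Body ⇒ b g g

Two distinct leftmost derivations for the same string.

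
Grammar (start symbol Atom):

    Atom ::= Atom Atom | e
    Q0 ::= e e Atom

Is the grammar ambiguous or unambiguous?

Witness: e e e

Derivation 1: Atom ⇒ Atom Atom ⇒ Atom Atom Atom ⇒ e Atom Atom ⇒ e e Atom ⇒ e e e
Derivation 2: Atom ⇒ Atom Atom ⇒ e Atom ⇒ e Atom Atom ⇒ e e Atom ⇒ e e e

Two distinct leftmost derivations for the same string.

Ambiguous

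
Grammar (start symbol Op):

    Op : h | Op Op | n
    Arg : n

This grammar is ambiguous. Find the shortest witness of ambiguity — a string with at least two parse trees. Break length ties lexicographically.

length 1: no string has ≥2 trees
length 2: no string has ≥2 trees
length 3: h h h has 2 parse trees

Two derivations of h h h:
  Op ⇒ Op Op ⇒ h Op ⇒ h Op Op ⇒ h h Op ⇒ h h h
  Op ⇒ Op Op ⇒ Op Op Op ⇒ h Op Op ⇒ h h Op ⇒ h h h

h h h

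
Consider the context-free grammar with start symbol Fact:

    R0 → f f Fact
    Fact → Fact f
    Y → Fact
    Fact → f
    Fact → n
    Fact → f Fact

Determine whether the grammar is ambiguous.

Ambiguous

Witness: f f

Derivation 1: Fact ⇒ Fact f ⇒ f f
Derivation 2: Fact ⇒ f Fact ⇒ f f

Two distinct leftmost derivations for the same string.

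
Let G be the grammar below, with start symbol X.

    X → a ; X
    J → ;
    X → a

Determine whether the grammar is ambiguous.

Only X is reachable from X; ignoring the rest: The reachable grammar is A → atom sep A | atom. Each atom is followed by either the separator (recurse) or end-of-string (stop) — no choice point.

Unambiguous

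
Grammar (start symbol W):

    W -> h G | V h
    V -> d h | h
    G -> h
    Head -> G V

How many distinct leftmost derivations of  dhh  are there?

1

Parse trees for dhh:
  [W [V d h] h]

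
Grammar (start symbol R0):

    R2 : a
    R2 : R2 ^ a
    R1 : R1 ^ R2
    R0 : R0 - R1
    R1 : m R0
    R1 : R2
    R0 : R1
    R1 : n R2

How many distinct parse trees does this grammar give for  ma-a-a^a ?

Parse trees for ma-a-a^a:
  [R0 [R0 [R0 [R1 m [R0 [R1 [R2 a]]]]] - [R1 [R2 a]]] - [R1 [R1 [R2 a]] ^ [R2 a]]]
  [R0 [R0 [R0 [R1 m [R0 [R1 [R2 a]]]]] - [R1 [R2 a]]] - [R1 [R2 [R2 a] ^ a]]]
  [R0 [R0 [R1 m [R0 [R0 [R1 [R2 a]]] - [R1 [R2 a]]]]] - [R1 [R1 [R2 a]] ^ [R2 a]]]
  [R0 [R0 [R1 m [R0 [R0 [R1 [R2 a]]] - [R1 [R2 a]]]]] - [R1 [R2 [R2 a] ^ a]]]
  [R0 [R1 [R1 m [R0 [R0 [R0 [R1 [R2 a]]] - [R1 [R2 a]]] - [R1 [R2 a]]]] ^ [R2 a]]]
  [R0 [R1 m [R0 [R0 [R0 [R1 [R2 a]]] - [R1 [R2 a]]] - [R1 [R1 [R2 a]] ^ [R2 a]]]]]
  [R0 [R1 m [R0 [R0 [R0 [R1 [R2 a]]] - [R1 [R2 a]]] - [R1 [R2 [R2 a] ^ a]]]]]

7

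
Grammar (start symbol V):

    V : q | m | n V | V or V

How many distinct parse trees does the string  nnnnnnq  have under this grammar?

1

Parse trees for nnnnnnq:
  [V n [V n [V n [V n [V n [V n [V q]]]]]]]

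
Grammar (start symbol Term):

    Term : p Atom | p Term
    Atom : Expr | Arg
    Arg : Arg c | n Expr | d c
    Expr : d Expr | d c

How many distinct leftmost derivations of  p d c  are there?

2

Parse trees for p d c:
  [Term p [Atom [Expr d c]]]
  [Term p [Atom [Arg d c]]]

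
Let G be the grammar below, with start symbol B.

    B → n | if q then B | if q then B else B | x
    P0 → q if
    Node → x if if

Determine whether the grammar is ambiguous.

Ambiguous

Witness: if q then if q then n else n

Derivation 1: B ⇒ if q then B ⇒ if q then if q then B else B ⇒ if q then if q then n else B ⇒ if q then if q then n else n
Derivation 2: B ⇒ if q then B else B ⇒ if q then if q then B else B ⇒ if q then if q then n else B ⇒ if q then if q then n else n

Two distinct leftmost derivations for the same string.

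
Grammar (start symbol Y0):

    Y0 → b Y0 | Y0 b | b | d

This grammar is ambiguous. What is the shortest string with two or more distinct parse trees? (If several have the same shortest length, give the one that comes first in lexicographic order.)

b b

length 1: no string has ≥2 trees
length 2: b b has 2 parse trees

Two derivations of b b:
  Y0 ⇒ b Y0 ⇒ b b
  Y0 ⇒ Y0 b ⇒ b b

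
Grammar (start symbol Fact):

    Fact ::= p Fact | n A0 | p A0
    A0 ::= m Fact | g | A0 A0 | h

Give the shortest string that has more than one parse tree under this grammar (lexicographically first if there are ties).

n g g g

length 2: no string has ≥2 trees
length 3: no string has ≥2 trees
length 4: n g g g has 2 parse trees

Two derivations of n g g g:
  Fact ⇒ n A0 ⇒ n A0 A0 ⇒ n g A0 ⇒ n g A0 A0 ⇒ n g g A0 ⇒ n g g g
  Fact ⇒ n A0 ⇒ n A0 A0 ⇒ n A0 A0 A0 ⇒ n g A0 A0 ⇒ n g g A0 ⇒ n g g g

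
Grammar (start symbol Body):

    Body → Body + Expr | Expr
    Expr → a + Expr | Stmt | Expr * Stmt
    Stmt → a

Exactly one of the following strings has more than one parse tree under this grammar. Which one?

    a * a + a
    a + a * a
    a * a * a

a + a * a

a * a + a: 1 tree
a + a * a: 3 trees
a * a * a: 1 tree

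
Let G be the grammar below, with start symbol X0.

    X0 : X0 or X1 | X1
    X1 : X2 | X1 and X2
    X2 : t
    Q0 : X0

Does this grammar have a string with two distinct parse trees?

Unambiguous

(Q0 is unreachable from X0, so its rules don't affect L(X0).) This is a standard precedence ladder (X0 over X1 over X2), with each level left-recursive on its own operator ('or' at X0, 'and' at X1). That structure is LR(1), hence unambiguous.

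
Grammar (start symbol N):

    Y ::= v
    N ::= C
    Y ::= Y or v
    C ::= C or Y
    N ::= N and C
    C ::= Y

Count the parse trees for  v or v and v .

Parse trees for v or v and v:
  [N [N [C [C [Y v]] or [Y v]]] and [C [Y v]]]
  [N [N [C [Y [Y v] or v]]] and [C [Y v]]]

2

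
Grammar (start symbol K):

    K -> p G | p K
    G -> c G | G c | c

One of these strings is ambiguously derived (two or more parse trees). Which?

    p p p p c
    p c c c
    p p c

p p p p c: 1 tree
p c c c: 4 trees
p p c: 1 tree

p c c c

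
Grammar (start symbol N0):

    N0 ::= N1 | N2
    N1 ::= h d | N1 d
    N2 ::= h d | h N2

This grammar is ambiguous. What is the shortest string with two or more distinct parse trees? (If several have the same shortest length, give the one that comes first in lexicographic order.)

length 2: h d has 2 parse trees

Two derivations of h d:
  N0 ⇒ N1 ⇒ h d
  N0 ⇒ N2 ⇒ h d

h d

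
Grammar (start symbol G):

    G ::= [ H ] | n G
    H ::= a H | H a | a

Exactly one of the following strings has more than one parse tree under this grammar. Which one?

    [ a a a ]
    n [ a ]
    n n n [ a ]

[ a a a ]: 4 trees
n [ a ]: 1 tree
n n n [ a ]: 1 tree

[ a a a ]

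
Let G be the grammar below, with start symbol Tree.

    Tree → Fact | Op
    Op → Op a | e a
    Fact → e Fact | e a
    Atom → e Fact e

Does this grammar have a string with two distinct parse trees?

Witness: e a

Derivation 1: Tree ⇒ Fact ⇒ e a
Derivation 2: Tree ⇒ Op ⇒ e a

Two distinct leftmost derivations for the same string.

Ambiguous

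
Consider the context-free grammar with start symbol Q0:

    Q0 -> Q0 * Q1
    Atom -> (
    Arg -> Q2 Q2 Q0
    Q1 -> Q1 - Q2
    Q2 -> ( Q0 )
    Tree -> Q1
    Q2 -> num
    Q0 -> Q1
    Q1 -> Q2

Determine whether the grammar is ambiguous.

Unambiguous

(Arg, Atom, Tree are unreachable from Q0, so their rules don't affect L(Q0).) This is a standard precedence ladder (Q0 over Q1 over Q2), with each level left-recursive on its own operator ('*' at Q0, '-' at Q1). That structure is LR(1), hence unambiguous.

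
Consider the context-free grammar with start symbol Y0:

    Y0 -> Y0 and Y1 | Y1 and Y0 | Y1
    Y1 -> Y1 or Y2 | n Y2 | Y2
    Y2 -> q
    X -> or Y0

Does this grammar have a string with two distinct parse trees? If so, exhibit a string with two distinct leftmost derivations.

Ambiguous

Witness: q and q

Derivation 1: Y0 ⇒ Y0 and Y1 ⇒ Y1 and Y1 ⇒ Y2 and Y1 ⇒ q and Y1 ⇒ q and Y2 ⇒ q and q
Derivation 2: Y0 ⇒ Y1 and Y0 ⇒ Y2 and Y0 ⇒ q and Y0 ⇒ q and Y1 ⇒ q and Y2 ⇒ q and q

Two distinct leftmost derivations for the same string.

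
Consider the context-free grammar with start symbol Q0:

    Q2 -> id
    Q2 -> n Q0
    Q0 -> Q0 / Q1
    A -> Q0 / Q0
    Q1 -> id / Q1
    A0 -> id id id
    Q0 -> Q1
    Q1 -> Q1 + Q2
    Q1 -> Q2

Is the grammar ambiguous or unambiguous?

Witness: id / id

Derivation 1: Q0 ⇒ Q0 / Q1 ⇒ Q1 / Q1 ⇒ Q2 / Q1 ⇒ id / Q1 ⇒ id / Q2 ⇒ id / id
Derivation 2: Q0 ⇒ Q1 ⇒ id / Q1 ⇒ id / Q2 ⇒ id / id

Two distinct leftmost derivations for the same string.

Ambiguous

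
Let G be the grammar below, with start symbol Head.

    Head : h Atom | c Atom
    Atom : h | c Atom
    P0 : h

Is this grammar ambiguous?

Unambiguous

(P0 is unreachable from Head, so its rules don't affect L(Head).) The reachable rules are right-linear with at most one rule per (nonterminal, next-terminal) pair. Each input token forces the next rule, so parsing is deterministic.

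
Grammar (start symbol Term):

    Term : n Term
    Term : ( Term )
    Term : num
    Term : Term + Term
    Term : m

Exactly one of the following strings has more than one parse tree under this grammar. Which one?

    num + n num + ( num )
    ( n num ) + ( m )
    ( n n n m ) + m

num + n num + ( num )

num + n num + ( num ): 3 trees
( n num ) + ( m ): 1 tree
( n n n m ) + m: 1 tree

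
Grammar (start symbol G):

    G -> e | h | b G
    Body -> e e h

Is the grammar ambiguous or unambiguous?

Only G is reachable from G; ignoring the rest: The reachable rules are right-linear with at most one rule per (nonterminal, next-terminal) pair. Each input token forces the next rule, so parsing is deterministic.

Unambiguous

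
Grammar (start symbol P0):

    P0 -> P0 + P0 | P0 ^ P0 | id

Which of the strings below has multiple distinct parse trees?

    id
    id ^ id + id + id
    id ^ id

id ^ id + id + id

id: 1 tree
id ^ id + id + id: 5 trees
id ^ id: 1 tree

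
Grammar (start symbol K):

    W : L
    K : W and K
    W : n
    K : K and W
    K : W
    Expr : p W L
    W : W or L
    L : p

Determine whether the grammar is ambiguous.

Witness: n and n

Derivation 1: K ⇒ W and K ⇒ n and K ⇒ n and W ⇒ n and n
Derivation 2: K ⇒ K and W ⇒ W and W ⇒ n and W ⇒ n and n

Two distinct leftmost derivations for the same string.

Ambiguous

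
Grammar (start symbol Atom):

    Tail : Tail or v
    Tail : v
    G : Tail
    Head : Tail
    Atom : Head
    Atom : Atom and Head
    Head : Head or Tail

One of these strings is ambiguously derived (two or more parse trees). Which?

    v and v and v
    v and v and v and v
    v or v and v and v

v or v and v and v

v and v and v: 1 tree
v and v and v and v: 1 tree
v or v and v and v: 2 trees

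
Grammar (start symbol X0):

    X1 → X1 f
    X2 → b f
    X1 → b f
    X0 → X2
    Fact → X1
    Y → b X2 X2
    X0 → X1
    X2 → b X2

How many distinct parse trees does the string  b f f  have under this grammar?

Parse trees for b f f:
  [X0 [X1 [X1 b f] f]]

1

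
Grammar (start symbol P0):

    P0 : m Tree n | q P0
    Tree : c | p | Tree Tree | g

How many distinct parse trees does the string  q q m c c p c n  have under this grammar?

Parse trees for q q m c c p c n:
  [P0 q [P0 q [P0 m [Tree [Tree c] [Tree [Tree c] [Tree [Tree p] [Tree c]]]] n]]]
  [P0 q [P0 q [P0 m [Tree [Tree c] [Tree [Tree [Tree c] [Tree p]] [Tree c]]] n]]]
  [P0 q [P0 q [P0 m [Tree [Tree [Tree c] [Tree c]] [Tree [Tree p] [Tree c]]] n]]]
  [P0 q [P0 q [P0 m [Tree [Tree [Tree c] [Tree [Tree c] [Tree p]]] [Tree c]] n]]]
  [P0 q [P0 q [P0 m [Tree [Tree [Tree [Tree c] [Tree c]] [Tree p]] [Tree c]] n]]]

5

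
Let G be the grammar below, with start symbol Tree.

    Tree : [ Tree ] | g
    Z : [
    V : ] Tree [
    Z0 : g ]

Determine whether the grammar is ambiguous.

(Z, V, Z0 are unreachable from Tree, so their rules don't affect L(Tree).) L(Tree) is { openⁿ atom closeⁿ : n ≥ 0 }. The bracket depth fixes n, and the derivation is forced at every step.

Unambiguous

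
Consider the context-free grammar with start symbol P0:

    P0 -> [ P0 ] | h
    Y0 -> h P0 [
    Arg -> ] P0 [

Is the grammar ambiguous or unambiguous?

Unambiguous

(Y0, Arg are unreachable from P0, so their rules don't affect L(P0).) Each string is a nest of matched brackets around a single atom. An opening bracket forces the recursive rule; an atom forces the base rule.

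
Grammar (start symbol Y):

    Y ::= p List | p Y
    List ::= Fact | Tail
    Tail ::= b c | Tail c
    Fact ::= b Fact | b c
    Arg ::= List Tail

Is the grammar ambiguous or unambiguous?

Witness: p b c

Derivation 1: Y ⇒ p List ⇒ p Fact ⇒ p b c
Derivation 2: Y ⇒ p List ⇒ p Tail ⇒ p b c

Two distinct leftmost derivations for the same string.

Ambiguous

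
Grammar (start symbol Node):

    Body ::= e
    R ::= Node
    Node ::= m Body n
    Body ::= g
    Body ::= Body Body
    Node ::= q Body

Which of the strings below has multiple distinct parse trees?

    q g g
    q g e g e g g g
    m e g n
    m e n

q g g: 1 tree
q g e g e g g g: 132 trees
m e g n: 1 tree
m e n: 1 tree

q g e g e g g g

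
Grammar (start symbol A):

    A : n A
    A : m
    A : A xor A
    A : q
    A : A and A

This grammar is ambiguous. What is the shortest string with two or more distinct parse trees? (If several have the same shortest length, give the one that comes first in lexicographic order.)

n m and m

length 1: no string has ≥2 trees
length 2: no string has ≥2 trees
length 3: no string has ≥2 trees
length 4: n m and m has 2 parse trees

Two derivations of n m and m:
  A ⇒ n A ⇒ n A and A ⇒ n m and A ⇒ n m and m
  A ⇒ A and A ⇒ n A and A ⇒ n m and A ⇒ n m and m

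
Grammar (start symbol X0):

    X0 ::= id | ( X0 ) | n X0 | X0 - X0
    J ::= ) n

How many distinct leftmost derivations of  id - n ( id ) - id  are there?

3

Parse trees for id - n ( id ) - id:
  [X0 [X0 id] - [X0 n [X0 [X0 ( [X0 id] )] - [X0 id]]]]
  [X0 [X0 id] - [X0 [X0 n [X0 ( [X0 id] )]] - [X0 id]]]
  [X0 [X0 [X0 id] - [X0 n [X0 ( [X0 id] )]]] - [X0 id]]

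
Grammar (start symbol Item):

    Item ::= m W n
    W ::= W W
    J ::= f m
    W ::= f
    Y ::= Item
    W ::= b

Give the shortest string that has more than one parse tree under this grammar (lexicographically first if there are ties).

m b b b n

length 3: no string has ≥2 trees
length 4: no string has ≥2 trees
length 5: m b b b n has 2 parse trees

Two derivations of m b b b n:
  Item ⇒ m W n ⇒ m W W n ⇒ m W W W n ⇒ m b W W n ⇒ m b b W n ⇒ m b b b n
  Item ⇒ m W n ⇒ m W W n ⇒ m b W n ⇒ m b W W n ⇒ m b b W n ⇒ m b b b n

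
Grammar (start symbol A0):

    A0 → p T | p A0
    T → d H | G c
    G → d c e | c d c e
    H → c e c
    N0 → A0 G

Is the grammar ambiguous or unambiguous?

Ambiguous

Witness: p d c e c

Derivation 1: A0 ⇒ p T ⇒ p d H ⇒ p d c e c
Derivation 2: A0 ⇒ p T ⇒ p G c ⇒ p d c e c

Two distinct leftmost derivations for the same string.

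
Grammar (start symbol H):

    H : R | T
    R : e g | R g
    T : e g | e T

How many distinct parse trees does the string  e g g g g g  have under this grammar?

1

Parse trees for e g g g g g:
  [H [R [R [R [R [R e g] g] g] g] g]]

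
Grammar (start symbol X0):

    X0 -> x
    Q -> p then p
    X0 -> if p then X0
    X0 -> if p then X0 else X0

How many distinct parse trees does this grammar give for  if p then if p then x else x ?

2

Parse trees for if p then if p then x else x:
  [X0 if p then [X0 if p then [X0 x] else [X0 x]]]
  [X0 if p then [X0 if p then [X0 x]] else [X0 x]]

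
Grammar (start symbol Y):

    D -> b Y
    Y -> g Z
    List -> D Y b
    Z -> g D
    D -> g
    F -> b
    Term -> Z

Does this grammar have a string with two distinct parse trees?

Unambiguous

(List, Term, F are unreachable from Y, so their rules don't affect L(Y).) Each reachable nonterminal has at most one production per leading terminal, and all productions are right-linear; the derivation is determined token-by-token.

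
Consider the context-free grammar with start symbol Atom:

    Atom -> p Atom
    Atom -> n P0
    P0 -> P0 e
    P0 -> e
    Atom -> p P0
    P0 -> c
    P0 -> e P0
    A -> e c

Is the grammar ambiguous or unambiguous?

Ambiguous

Witness: n e e

Derivation 1: Atom ⇒ n P0 ⇒ n P0 e ⇒ n e e
Derivation 2: Atom ⇒ n P0 ⇒ n e P0 ⇒ n e e

Two distinct leftmost derivations for the same string.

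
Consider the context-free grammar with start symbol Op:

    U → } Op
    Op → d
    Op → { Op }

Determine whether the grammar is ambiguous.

Unambiguous

(U is unreachable from Op, so its rules don't affect L(Op).) L(Op) is { openⁿ atom closeⁿ : n ≥ 0 }. The bracket depth fixes n, and the derivation is forced at every step.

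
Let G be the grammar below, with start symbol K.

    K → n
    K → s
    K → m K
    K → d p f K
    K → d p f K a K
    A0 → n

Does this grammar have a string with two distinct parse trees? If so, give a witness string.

Ambiguous

Witness: d p f d p f n a n

Derivation 1: K ⇒ d p f K ⇒ d p f d p f K a K ⇒ d p f d p f n a K ⇒ d p f d p f n a n
Derivation 2: K ⇒ d p f K a K ⇒ d p f d p f K a K ⇒ d p f d p f n a K ⇒ d p f d p f n a n

Two distinct leftmost derivations for the same string.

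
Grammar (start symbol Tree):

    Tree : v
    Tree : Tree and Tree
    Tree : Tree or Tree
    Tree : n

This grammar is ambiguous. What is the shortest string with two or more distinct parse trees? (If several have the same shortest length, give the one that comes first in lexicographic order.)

n and n and n

length 1: no string has ≥2 trees
length 3: no string has ≥2 trees
length 5: n and n and n has 2 parse trees

Two derivations of n and n and n:
  Tree ⇒ Tree and Tree ⇒ Tree and Tree and Tree ⇒ n and Tree and Tree ⇒ n and n and Tree ⇒ n and n and n
  Tree ⇒ Tree and Tree ⇒ n and Tree ⇒ n and Tree and Tree ⇒ n and n and Tree ⇒ n and n and n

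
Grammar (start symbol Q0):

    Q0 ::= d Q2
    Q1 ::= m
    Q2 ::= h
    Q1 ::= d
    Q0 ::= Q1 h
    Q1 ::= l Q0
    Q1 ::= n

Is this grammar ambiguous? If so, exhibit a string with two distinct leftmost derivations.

Ambiguous

Witness: d h

Derivation 1: Q0 ⇒ d Q2 ⇒ d h
Derivation 2: Q0 ⇒ Q1 h ⇒ d h

Two distinct leftmost derivations for the same string.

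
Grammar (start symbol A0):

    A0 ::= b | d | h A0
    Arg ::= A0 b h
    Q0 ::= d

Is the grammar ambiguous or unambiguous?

Unambiguous

Only A0 is reachable from A0; ignoring the rest: The reachable rules are right-linear with at most one rule per (nonterminal, next-terminal) pair. Each input token forces the next rule, so parsing is deterministic.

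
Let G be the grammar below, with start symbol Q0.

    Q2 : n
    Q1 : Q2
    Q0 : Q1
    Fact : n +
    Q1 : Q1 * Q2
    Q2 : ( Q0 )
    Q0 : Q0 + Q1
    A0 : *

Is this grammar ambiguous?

(Fact, A0 are unreachable from Q0, so their rules don't affect L(Q0).) Q0 → Q0 + Q1 | Q1  ;  Q1 → Q1 * Q2 | Q2  — a left-associative chain with Q2 at the bottom. Each string factors uniquely by precedence.

Unambiguous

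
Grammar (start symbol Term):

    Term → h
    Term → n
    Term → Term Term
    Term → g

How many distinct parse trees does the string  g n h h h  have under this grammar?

14

Parse trees for g n h h h (showing first 6 of 14):
  [Term [Term g] [Term [Term n] [Term [Term h] [Term [Term h] [Term h]]]]]
  [Term [Term g] [Term [Term n] [Term [Term [Term h] [Term h]] [Term h]]]]
  [Term [Term g] [Term [Term [Term n] [Term h]] [Term [Term h] [Term h]]]]
  [Term [Term g] [Term [Term [Term n] [Term [Term h] [Term h]]] [Term h]]]
  [Term [Term g] [Term [Term [Term [Term n] [Term h]] [Term h]] [Term h]]]
  [Term [Term [Term g] [Term n]] [Term [Term h] [Term [Term h] [Term h]]]]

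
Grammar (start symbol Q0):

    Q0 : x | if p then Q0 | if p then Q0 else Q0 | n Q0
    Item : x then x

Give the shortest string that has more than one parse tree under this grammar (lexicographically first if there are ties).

if p then if p then x else x

length 1: no string has ≥2 trees
length 2: no string has ≥2 trees
length 3: no string has ≥2 trees
length 4: no string has ≥2 trees
length 5: no string has ≥2 trees
length 6: no string has ≥2 trees
length 7: no string has ≥2 trees
length 8: no string has ≥2 trees
length 9: if p then if p then x else x has 2 parse trees

Two derivations of if p then if p then x else x:
  Q0 ⇒ if p then Q0 ⇒ if p then if p then Q0 else Q0 ⇒ if p then if p then x else Q0 ⇒ if p then if p then x else x
  Q0 ⇒ if p then Q0 else Q0 ⇒ if p then if p then Q0 else Q0 ⇒ if p then if p then x else Q0 ⇒ if p then if p then x else x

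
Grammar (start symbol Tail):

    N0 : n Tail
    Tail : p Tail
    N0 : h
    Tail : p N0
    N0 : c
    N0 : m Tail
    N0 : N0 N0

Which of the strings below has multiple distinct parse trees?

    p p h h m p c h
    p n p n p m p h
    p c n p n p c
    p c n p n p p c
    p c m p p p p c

p p h h m p c h: 7 trees
p n p n p m p h: 1 tree
p c n p n p c: 1 tree
p c n p n p p c: 1 tree
p c m p p p p c: 1 tree

p p h h m p c h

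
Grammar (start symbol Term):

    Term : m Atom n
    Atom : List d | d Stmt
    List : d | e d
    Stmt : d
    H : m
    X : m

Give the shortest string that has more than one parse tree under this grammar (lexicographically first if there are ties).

length 4: m d d n has 2 parse trees

Two derivations of m d d n:
  Term ⇒ m Atom n ⇒ m List d n ⇒ m d d n
  Term ⇒ m Atom n ⇒ m d Stmt n ⇒ m d d n

m d d n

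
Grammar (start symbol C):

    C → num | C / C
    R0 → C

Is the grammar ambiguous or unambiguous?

Witness: num / num / num

Derivation 1: C ⇒ C / C ⇒ num / C ⇒ num / C / C ⇒ num / num / C ⇒ num / num / num
Derivation 2: C ⇒ C / C ⇒ C / C / C ⇒ num / C / C ⇒ num / num / C ⇒ num / num / num

Two distinct leftmost derivations for the same string.

Ambiguous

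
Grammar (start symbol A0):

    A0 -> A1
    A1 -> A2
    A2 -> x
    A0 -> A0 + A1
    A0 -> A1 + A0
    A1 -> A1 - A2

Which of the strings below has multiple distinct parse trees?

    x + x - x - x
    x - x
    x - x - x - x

x + x - x - x

x + x - x - x: 2 trees
x - x: 1 tree
x - x - x - x: 1 tree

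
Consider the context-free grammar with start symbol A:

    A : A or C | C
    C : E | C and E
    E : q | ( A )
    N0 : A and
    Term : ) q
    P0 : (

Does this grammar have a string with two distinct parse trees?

Unambiguous

Only A, C, E are reachable from A; ignoring the rest: This is a standard precedence ladder (A over C over E), with each level left-recursive on its own operator ('or' at A, 'and' at C). That structure is LR(1), hence unambiguous.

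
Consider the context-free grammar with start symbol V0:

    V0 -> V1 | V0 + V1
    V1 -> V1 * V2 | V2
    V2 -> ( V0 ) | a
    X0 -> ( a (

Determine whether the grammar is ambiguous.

(X0 is unreachable from V0, so its rules don't affect L(V0).) This is a standard precedence ladder (V0 over V1 over V2), with each level left-recursive on its own operator ('+' at V0, '*' at V1). That structure is LR(1), hence unambiguous.

Unambiguous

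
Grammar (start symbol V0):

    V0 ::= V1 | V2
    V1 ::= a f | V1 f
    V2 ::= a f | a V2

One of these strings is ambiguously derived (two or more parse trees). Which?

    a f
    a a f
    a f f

a f

a f: 2 trees
a a f: 1 tree
a f f: 1 tree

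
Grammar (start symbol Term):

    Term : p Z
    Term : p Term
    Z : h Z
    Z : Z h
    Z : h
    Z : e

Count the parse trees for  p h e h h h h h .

6

Parse trees for p h e h h h h h:
  [Term p [Z h [Z [Z [Z [Z [Z [Z e] h] h] h] h] h]]]
  [Term p [Z [Z h [Z [Z [Z [Z [Z e] h] h] h] h]] h]]
  [Term p [Z [Z [Z h [Z [Z [Z [Z e] h] h] h]] h] h]]
  [Term p [Z [Z [Z [Z h [Z [Z [Z e] h] h]] h] h] h]]
  [Term p [Z [Z [Z [Z [Z h [Z [Z e] h]] h] h] h] h]]
  [Term p [Z [Z [Z [Z [Z [Z h [Z e]] h] h] h] h] h]]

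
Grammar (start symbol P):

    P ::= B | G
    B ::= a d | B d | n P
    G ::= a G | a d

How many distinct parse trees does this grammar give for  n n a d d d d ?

14

Parse trees for n n a d d d d (showing first 6 of 14):
  [P [B [B [B [B n [P [B n [P [B a d]]]]] d] d] d]]
  [P [B [B [B [B n [P [B n [P [G a d]]]]] d] d] d]]
  [P [B [B [B n [P [B [B n [P [B a d]]] d]]] d] d]]
  [P [B [B [B n [P [B [B n [P [G a d]]] d]]] d] d]]
  [P [B [B [B n [P [B n [P [B [B a d] d]]]]] d] d]]
  [P [B [B n [P [B [B [B n [P [B a d]]] d] d]]] d]]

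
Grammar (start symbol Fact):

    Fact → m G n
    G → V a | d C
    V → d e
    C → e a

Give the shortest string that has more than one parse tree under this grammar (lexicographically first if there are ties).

length 5: m d e a n has 2 parse trees

Two derivations of m d e a n:
  Fact ⇒ m G n ⇒ m V a n ⇒ m d e a n
  Fact ⇒ m G n ⇒ m d C n ⇒ m d e a n

m d e a n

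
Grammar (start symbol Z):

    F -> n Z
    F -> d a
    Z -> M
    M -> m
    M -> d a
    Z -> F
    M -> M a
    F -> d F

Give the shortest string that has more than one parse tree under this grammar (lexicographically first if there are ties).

length 1: no string has ≥2 trees
length 2: d a has 2 parse trees

Two derivations of d a:
  Z ⇒ M ⇒ d a
  Z ⇒ F ⇒ d a

d a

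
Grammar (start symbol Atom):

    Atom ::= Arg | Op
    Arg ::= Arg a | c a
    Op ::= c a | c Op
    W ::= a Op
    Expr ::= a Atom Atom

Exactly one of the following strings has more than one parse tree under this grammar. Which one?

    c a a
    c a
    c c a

c a a: 1 tree
c a: 2 trees
c c a: 1 tree

c a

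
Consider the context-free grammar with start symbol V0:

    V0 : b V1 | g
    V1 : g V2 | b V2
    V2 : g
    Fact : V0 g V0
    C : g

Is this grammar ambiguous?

Unambiguous

Only V0, V1, V2 are reachable from V0; ignoring the rest: Each reachable nonterminal has at most one production per leading terminal, and all productions are right-linear; the derivation is determined token-by-token.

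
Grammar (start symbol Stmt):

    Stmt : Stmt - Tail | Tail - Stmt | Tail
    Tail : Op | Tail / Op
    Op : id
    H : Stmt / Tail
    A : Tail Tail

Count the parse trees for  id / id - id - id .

Parse trees for id / id - id - id:
  [Stmt [Stmt [Stmt [Tail [Tail [Op id]] / [Op id]]] - [Tail [Op id]]] - [Tail [Op id]]]
  [Stmt [Stmt [Tail [Tail [Op id]] / [Op id]] - [Stmt [Tail [Op id]]]] - [Tail [Op id]]]
  [Stmt [Tail [Tail [Op id]] / [Op id]] - [Stmt [Stmt [Tail [Op id]]] - [Tail [Op id]]]]
  [Stmt [Tail [Tail [Op id]] / [Op id]] - [Stmt [Tail [Op id]] - [Stmt [Tail [Op id]]]]]

4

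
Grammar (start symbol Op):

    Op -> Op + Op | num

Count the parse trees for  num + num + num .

Parse trees for num + num + num:
  [Op [Op num] + [Op [Op num] + [Op num]]]
  [Op [Op [Op num] + [Op num]] + [Op num]]

2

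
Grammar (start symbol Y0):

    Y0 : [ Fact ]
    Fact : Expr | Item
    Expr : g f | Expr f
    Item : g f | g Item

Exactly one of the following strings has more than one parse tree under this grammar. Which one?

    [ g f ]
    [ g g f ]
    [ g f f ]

[ g f ]

[ g f ]: 2 trees
[ g g f ]: 1 tree
[ g f f ]: 1 tree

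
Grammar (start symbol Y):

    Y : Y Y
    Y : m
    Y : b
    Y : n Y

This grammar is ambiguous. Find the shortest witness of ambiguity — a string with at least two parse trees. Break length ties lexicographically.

b b b

length 1: no string has ≥2 trees
length 2: no string has ≥2 trees
length 3: b b b has 2 parse trees

Two derivations of b b b:
  Y ⇒ Y Y ⇒ Y Y Y ⇒ b Y Y ⇒ b b Y ⇒ b b b
  Y ⇒ Y Y ⇒ b Y ⇒ b Y Y ⇒ b b Y ⇒ b b b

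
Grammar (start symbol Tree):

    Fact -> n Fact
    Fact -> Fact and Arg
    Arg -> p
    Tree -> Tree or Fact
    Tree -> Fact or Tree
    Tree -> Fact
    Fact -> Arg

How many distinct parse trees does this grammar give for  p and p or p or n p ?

4

Parse trees for p and p or p or n p:
  [Tree [Tree [Tree [Fact [Fact [Arg p]] and [Arg p]]] or [Fact [Arg p]]] or [Fact n [Fact [Arg p]]]]
  [Tree [Tree [Fact [Fact [Arg p]] and [Arg p]] or [Tree [Fact [Arg p]]]] or [Fact n [Fact [Arg p]]]]
  [Tree [Fact [Fact [Arg p]] and [Arg p]] or [Tree [Tree [Fact [Arg p]]] or [Fact n [Fact [Arg p]]]]]
  [Tree [Fact [Fact [Arg p]] and [Arg p]] or [Tree [Fact [Arg p]] or [Tree [Fact n [Fact [Arg p]]]]]]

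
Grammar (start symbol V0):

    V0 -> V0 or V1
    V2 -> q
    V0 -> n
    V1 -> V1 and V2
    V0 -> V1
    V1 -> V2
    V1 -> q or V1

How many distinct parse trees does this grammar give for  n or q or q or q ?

4

Parse trees for n or q or q or q:
  [V0 [V0 n] or [V1 q or [V1 q or [V1 [V2 q]]]]]
  [V0 [V0 [V0 n] or [V1 [V2 q]]] or [V1 q or [V1 [V2 q]]]]
  [V0 [V0 [V0 n] or [V1 q or [V1 [V2 q]]]] or [V1 [V2 q]]]
  [V0 [V0 [V0 [V0 n] or [V1 [V2 q]]] or [V1 [V2 q]]] or [V1 [V2 q]]]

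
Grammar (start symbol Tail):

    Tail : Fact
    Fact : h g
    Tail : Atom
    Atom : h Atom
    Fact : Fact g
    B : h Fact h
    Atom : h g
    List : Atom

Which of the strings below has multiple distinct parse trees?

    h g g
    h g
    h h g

h g

h g g: 1 tree
h g: 2 trees
h h g: 1 tree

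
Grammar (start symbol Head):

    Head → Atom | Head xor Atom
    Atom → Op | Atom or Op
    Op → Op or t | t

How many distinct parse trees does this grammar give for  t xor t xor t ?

1

Parse trees for t xor t xor t:
  [Head [Head [Head [Atom [Op t]]] xor [Atom [Op t]]] xor [Atom [Op t]]]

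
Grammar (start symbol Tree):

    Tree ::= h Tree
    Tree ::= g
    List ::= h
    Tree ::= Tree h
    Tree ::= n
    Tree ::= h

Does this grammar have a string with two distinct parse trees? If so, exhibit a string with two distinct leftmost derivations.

Ambiguous

Witness: h h

Derivation 1: Tree ⇒ h Tree ⇒ h h
Derivation 2: Tree ⇒ Tree h ⇒ h h

Two distinct leftmost derivations for the same string.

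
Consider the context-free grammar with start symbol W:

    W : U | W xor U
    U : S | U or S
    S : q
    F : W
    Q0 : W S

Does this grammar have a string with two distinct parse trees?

Unambiguous

(F, Q0 are unreachable from W, so their rules don't affect L(W).) The grammar is stratified — W handles 'xor' (left-recursive), U handles 'or', S atoms. Each operator has a fixed associativity and precedence level, so every string has one parse.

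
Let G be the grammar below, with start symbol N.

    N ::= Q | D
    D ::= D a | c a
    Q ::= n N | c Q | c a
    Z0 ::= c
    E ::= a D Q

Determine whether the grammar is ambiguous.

Ambiguous

Witness: c a

Derivation 1: N ⇒ Q ⇒ c a
Derivation 2: N ⇒ D ⇒ c a

Two distinct leftmost derivations for the same string.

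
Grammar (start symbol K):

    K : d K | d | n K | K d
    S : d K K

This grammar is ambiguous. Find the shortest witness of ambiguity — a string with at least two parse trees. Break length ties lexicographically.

d d

length 1: no string has ≥2 trees
length 2: d d has 2 parse trees

Two derivations of d d:
  K ⇒ d K ⇒ d d
  K ⇒ K d ⇒ d d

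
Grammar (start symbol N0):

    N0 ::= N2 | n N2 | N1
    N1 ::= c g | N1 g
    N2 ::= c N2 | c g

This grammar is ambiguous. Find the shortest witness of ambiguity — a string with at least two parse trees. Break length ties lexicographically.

c g

length 2: c g has 2 parse trees

Two derivations of c g:
  N0 ⇒ N2 ⇒ c g
  N0 ⇒ N1 ⇒ c g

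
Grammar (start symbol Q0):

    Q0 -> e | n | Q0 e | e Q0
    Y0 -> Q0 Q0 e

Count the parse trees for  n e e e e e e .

1

Parse trees for n e e e e e e:
  [Q0 [Q0 [Q0 [Q0 [Q0 [Q0 [Q0 n] e] e] e] e] e] e]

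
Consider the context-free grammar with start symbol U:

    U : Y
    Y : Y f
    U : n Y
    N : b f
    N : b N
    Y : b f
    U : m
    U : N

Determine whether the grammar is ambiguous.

Ambiguous

Witness: b f

Derivation 1: U ⇒ Y ⇒ b f
Derivation 2: U ⇒ N ⇒ b f

Two distinct leftmost derivations for the same string.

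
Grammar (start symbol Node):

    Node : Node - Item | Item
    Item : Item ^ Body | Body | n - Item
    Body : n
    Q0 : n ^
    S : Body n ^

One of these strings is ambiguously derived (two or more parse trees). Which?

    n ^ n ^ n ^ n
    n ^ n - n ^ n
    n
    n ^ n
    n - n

n ^ n ^ n ^ n: 1 tree
n ^ n - n ^ n: 1 tree
n: 1 tree
n ^ n: 1 tree
n - n: 2 trees

n - n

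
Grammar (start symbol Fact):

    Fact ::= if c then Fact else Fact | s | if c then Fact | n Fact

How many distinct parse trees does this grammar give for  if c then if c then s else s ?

2

Parse trees for if c then if c then s else s:
  [Fact if c then [Fact if c then [Fact s]] else [Fact s]]
  [Fact if c then [Fact if c then [Fact s] else [Fact s]]]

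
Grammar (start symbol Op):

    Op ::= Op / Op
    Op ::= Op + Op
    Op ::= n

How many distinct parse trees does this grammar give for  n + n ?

1

Parse trees for n + n:
  [Op [Op n] + [Op n]]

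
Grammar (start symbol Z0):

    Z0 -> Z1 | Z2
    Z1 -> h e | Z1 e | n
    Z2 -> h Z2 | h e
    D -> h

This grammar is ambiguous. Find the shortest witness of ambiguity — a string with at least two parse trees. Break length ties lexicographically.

length 1: no string has ≥2 trees
length 2: h e has 2 parse trees

Two derivations of h e:
  Z0 ⇒ Z1 ⇒ h e
  Z0 ⇒ Z2 ⇒ h e

h e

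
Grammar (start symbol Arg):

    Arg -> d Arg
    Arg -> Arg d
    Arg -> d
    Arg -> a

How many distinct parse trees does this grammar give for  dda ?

1

Parse trees for dda:
  [Arg d [Arg d [Arg a]]]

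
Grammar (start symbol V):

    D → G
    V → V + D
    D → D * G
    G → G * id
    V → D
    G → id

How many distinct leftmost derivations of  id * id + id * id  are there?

4

Parse trees for id * id + id * id:
  [V [V [D [G [G id] * id]]] + [D [G [G id] * id]]]
  [V [V [D [G [G id] * id]]] + [D [D [G id]] * [G id]]]
  [V [V [D [D [G id]] * [G id]]] + [D [G [G id] * id]]]
  [V [V [D [D [G id]] * [G id]]] + [D [D [G id]] * [G id]]]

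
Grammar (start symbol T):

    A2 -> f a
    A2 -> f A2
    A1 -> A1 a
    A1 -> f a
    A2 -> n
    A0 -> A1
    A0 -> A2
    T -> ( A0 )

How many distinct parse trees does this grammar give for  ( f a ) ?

2

Parse trees for ( f a ):
  [T ( [A0 [A1 f a]] )]
  [T ( [A0 [A2 f a]] )]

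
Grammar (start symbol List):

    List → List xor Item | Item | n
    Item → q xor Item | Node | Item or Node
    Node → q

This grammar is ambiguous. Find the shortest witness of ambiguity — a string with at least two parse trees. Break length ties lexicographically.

q xor q

length 1: no string has ≥2 trees
length 3: q xor q has 2 parse trees

Two derivations of q xor q:
  List ⇒ List xor Item ⇒ Item xor Item ⇒ Node xor Item ⇒ q xor Item ⇒ q xor Node ⇒ q xor q
  List ⇒ Item ⇒ q xor Item ⇒ q xor Node ⇒ q xor q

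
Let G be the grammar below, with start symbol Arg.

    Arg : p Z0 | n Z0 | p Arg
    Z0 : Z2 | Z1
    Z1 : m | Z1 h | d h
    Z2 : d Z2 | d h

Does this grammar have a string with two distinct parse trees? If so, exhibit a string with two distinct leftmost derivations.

Ambiguous

Witness: n d h

Derivation 1: Arg ⇒ n Z0 ⇒ n Z2 ⇒ n d h
Derivation 2: Arg ⇒ n Z0 ⇒ n Z1 ⇒ n d h

Two distinct leftmost derivations for the same string.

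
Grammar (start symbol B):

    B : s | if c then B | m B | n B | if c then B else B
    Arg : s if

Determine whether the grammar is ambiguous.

Ambiguous

Witness: if c then if c then s else s

Derivation 1: B ⇒ if c then B ⇒ if c then if c then B else B ⇒ if c then if c then s else B ⇒ if c then if c then s else s
Derivation 2: B ⇒ if c then B else B ⇒ if c then if c then B else B ⇒ if c then if c then s else B ⇒ if c then if c then s else s

Two distinct leftmost derivations for the same string.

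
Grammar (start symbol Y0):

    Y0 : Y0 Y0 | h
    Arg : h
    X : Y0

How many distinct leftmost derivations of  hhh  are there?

Parse trees for hhh:
  [Y0 [Y0 h] [Y0 [Y0 h] [Y0 h]]]
  [Y0 [Y0 [Y0 h] [Y0 h]] [Y0 h]]

2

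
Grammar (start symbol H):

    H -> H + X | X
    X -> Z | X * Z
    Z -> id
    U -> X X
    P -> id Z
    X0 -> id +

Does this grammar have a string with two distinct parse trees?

(U, P, X0 are unreachable from H, so their rules don't affect L(H).) The grammar is stratified — H handles '+' (left-recursive), X handles '*', Z atoms. Each operator has a fixed associativity and precedence level, so every string has one parse.

Unambiguous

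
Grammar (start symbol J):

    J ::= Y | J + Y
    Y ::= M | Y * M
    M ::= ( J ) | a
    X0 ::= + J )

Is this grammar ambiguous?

Unambiguous

(X0 is unreachable from J, so its rules don't affect L(J).) This is a standard precedence ladder (J over Y over M), with each level left-recursive on its own operator ('+' at J, '*' at Y). That structure is LR(1), hence unambiguous.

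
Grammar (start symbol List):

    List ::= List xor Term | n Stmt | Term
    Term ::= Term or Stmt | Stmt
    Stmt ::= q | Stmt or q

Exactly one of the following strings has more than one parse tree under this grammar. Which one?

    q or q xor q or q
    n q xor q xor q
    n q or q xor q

q or q xor q or q

q or q xor q or q: 4 trees
n q xor q xor q: 1 tree
n q or q xor q: 1 tree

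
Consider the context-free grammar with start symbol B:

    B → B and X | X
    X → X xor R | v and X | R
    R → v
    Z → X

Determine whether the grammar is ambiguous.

Witness: v and v

Derivation 1: B ⇒ B and X ⇒ X and X ⇒ R and X ⇒ v and X ⇒ v and R ⇒ v and v
Derivation 2: B ⇒ X ⇒ v and X ⇒ v and R ⇒ v and v

Two distinct leftmost derivations for the same string.

Ambiguous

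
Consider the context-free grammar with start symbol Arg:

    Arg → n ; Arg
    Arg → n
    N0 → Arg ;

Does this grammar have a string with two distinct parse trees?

Unambiguous

(N0 is unreachable from Arg, so its rules don't affect L(Arg).) Right-recursive list with a separator: after each atom, whether the separator follows determines the rule. One parse per string.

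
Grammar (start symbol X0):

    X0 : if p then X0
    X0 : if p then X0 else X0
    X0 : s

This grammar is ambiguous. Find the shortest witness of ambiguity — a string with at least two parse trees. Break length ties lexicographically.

length 1: no string has ≥2 trees
length 4: no string has ≥2 trees
length 6: no string has ≥2 trees
length 7: no string has ≥2 trees
length 9: if p then if p then s else s has 2 parse trees

Two derivations of if p then if p then s else s:
  X0 ⇒ if p then X0 ⇒ if p then if p then X0 else X0 ⇒ if p then if p then s else X0 ⇒ if p then if p then s else s
  X0 ⇒ if p then X0 else X0 ⇒ if p then if p then X0 else X0 ⇒ if p then if p then s else X0 ⇒ if p then if p then s else s

if p then if p then s else s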